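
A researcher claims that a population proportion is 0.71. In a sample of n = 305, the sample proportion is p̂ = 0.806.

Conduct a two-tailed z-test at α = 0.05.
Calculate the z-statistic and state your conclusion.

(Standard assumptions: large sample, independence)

Answer: z = 3.6949, reject H₀

Derivation:
H₀: p = 0.71, H₁: p ≠ 0.71
Standard error: SE = √(p₀(1-p₀)/n) = √(0.71×0.29/305) = 0.025982
z-statistic: z = (p̂ - p₀)/SE = (0.806 - 0.71)/0.025982 = 3.6949
Critical value: z_0.025 = ±1.960
p-value = 0.0002
Decision: reject H₀ at α = 0.05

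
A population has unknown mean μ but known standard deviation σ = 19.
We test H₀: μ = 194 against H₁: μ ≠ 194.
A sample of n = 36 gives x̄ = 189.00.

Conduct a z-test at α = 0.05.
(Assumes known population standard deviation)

Standard error: SE = σ/√n = 19/√36 = 3.1667
z-statistic: z = (x̄ - μ₀)/SE = (189.00 - 194)/3.1667 = -1.5789
Critical value: ±1.960
p-value = 0.1144
Decision: fail to reject H₀

Answer: z = -1.5789, fail to reject H₀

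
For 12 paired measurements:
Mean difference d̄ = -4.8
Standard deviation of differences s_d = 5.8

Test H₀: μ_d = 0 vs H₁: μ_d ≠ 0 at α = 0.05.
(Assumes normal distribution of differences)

Answer: t = -2.8669, reject H₀

Derivation:
df = n - 1 = 11
SE = s_d/√n = 5.8/√12 = 1.6743
t = d̄/SE = -4.8/1.6743 = -2.8669
Critical value: t_{0.025,11} = ±2.201
p-value ≈ 0.0153
Decision: reject H₀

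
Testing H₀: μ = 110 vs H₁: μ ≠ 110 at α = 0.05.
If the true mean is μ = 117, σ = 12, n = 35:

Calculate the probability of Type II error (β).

SE = σ/√n = 12/√35 = 2.0284
Critical values: μ₀ ± z_0.025×SE = 110 ± 1.960×2.0284
Acceptance region: (106.0243, 113.9757)
Under H₁ (μ = 117): z_high = (113.9757 - 117)/2.0284 = -1.4910, z_low = (106.0243 - 117)/2.0284 = -5.4110
β = P(not reject | H₁) = Φ(-1.4910) - Φ(-5.4110) ≈ 0.0680

Answer: β ≈ 0.0680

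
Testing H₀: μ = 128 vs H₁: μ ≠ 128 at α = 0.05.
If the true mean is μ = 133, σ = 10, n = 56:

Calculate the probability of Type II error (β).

Answer: β ≈ 0.0374

Derivation:
SE = σ/√n = 10/√56 = 1.3363
Critical values: μ₀ ± z_0.025×SE = 128 ± 1.960×1.3363
Acceptance region: (125.3809, 130.6191)
Under H₁ (μ = 133): z_high = (130.6191 - 133)/1.3363 = -1.7817, z_low = (125.3809 - 133)/1.3363 = -5.7016
β = P(not reject | H₁) = Φ(-1.7817) - Φ(-5.7016) ≈ 0.0374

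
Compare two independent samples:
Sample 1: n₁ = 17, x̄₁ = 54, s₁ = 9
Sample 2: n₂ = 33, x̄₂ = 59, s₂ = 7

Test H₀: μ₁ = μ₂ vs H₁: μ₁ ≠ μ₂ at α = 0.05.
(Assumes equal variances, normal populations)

Pooled variance: s²_p = [16×9² + 32×7²]/(48) = 59.6667
s_p = 7.7244
SE = s_p×√(1/n₁ + 1/n₂) = 7.7244×√(1/17 + 1/33) = 2.3060
t = (x̄₁ - x̄₂)/SE = (54 - 59)/2.3060 = -2.1683
df = 48, t-critical = ±2.011
Decision: reject H₀

Answer: t = -2.1683, reject H₀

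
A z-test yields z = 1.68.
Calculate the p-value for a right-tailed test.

For z = 1.68:
p = P(Z > 1.68) = 1 - Φ(1.68) = 0.0465

Answer: p-value ≈ 0.0465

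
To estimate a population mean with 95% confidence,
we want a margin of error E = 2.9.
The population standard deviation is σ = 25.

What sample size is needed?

z_0.025 = 1.960
n = (z×σ/E)² = (1.960×25/2.9)²
n = 285.4935
Round up: n = 286

Answer: n = 286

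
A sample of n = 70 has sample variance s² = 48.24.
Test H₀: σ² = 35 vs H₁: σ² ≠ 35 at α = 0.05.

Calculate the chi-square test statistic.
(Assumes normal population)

Answer: χ² = 95.1017, reject H₀

Derivation:
df = n - 1 = 69
χ² = (n-1)s²/σ₀² = 69×48.24/35 = 95.1017
Critical values: χ²_{0.975,69} = 47.924, χ²_{0.025,69} = 93.856
Rejection region: χ² < 47.924 or χ² > 93.856
Decision: reject H₀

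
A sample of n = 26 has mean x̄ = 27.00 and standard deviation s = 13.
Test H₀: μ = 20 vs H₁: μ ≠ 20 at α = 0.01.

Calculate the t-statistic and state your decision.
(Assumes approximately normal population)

df = n - 1 = 25
SE = s/√n = 13/√26 = 2.5495
t = (x̄ - μ₀)/SE = (27.00 - 20)/2.5495 = 2.7456
Critical value: t_{0.005,25} = ±2.787
p-value ≈ 0.0110
Decision: fail to reject H₀

Answer: t = 2.7456, fail to reject H₀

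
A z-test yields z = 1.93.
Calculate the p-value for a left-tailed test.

For z = 1.93:
p = P(Z < 1.93) = Φ(1.93) = 0.9732

Answer: p-value ≈ 0.9732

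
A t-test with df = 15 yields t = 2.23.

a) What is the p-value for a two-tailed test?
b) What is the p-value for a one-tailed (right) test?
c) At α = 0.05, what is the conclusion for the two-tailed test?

Using t-distribution with df = 15:
a) Two-tailed: p = 2×P(T > 2.23) = 0.0414
b) One-tailed: p = P(T > 2.23) = 0.0207
c) 0.0414 < 0.05, reject H₀

Answer: a) 0.0414, b) 0.0207, c) reject H₀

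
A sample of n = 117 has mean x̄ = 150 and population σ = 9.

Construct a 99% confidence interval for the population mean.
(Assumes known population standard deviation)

Confidence level: 99%, α = 0.01
z_0.005 = 2.576
SE = σ/√n = 9/√117 = 0.8321
Margin of error = 2.576 × 0.8321 = 2.1435
CI: x̄ ± margin = 150 ± 2.1435
CI: (147.8565, 152.1435)

Answer: (147.8565, 152.1435)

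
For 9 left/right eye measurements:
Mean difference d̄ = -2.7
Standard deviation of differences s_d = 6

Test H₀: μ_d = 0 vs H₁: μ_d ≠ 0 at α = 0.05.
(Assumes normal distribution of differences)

df = n - 1 = 8
SE = s_d/√n = 6/√9 = 2.0000
t = d̄/SE = -2.7/2.0000 = -1.3500
Critical value: t_{0.025,8} = ±2.306
p-value ≈ 0.2140
Decision: fail to reject H₀

Answer: t = -1.3500, fail to reject H₀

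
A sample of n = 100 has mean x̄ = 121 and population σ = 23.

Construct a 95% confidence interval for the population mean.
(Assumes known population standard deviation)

Confidence level: 95%, α = 0.05
z_0.025 = 1.960
SE = σ/√n = 23/√100 = 2.3000
Margin of error = 1.960 × 2.3000 = 4.5080
CI: x̄ ± margin = 121 ± 4.5080
CI: (116.4920, 125.5080)

Answer: (116.4920, 125.5080)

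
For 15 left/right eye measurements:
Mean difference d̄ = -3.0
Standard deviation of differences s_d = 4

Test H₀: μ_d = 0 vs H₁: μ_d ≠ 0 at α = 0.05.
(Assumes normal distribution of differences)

Answer: t = -2.9047, reject H₀

Derivation:
df = n - 1 = 14
SE = s_d/√n = 4/√15 = 1.0328
t = d̄/SE = -3.0/1.0328 = -2.9047
Critical value: t_{0.025,14} = ±2.145
p-value ≈ 0.0115
Decision: reject H₀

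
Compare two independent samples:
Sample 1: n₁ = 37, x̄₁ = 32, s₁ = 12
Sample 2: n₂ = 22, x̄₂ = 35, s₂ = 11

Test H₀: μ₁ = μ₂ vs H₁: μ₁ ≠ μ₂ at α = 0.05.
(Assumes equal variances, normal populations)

Pooled variance: s²_p = [36×12² + 21×11²]/(57) = 135.5263
s_p = 11.6416
SE = s_p×√(1/n₁ + 1/n₂) = 11.6416×√(1/37 + 1/22) = 3.1342
t = (x̄₁ - x̄₂)/SE = (32 - 35)/3.1342 = -0.9572
df = 57, t-critical = ±2.002
Decision: fail to reject H₀

Answer: t = -0.9572, fail to reject H₀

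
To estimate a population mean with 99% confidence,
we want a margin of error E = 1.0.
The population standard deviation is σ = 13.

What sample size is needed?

z_0.005 = 2.576
n = (z×σ/E)² = (2.576×13/1.0)²
n = 1121.4461
Round up: n = 1122

Answer: n = 1122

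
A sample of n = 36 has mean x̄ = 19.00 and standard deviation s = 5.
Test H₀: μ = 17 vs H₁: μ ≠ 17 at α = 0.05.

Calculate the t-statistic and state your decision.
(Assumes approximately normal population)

df = n - 1 = 35
SE = s/√n = 5/√36 = 0.8333
t = (x̄ - μ₀)/SE = (19.00 - 17)/0.8333 = 2.4001
Critical value: t_{0.025,35} = ±2.030
p-value ≈ 0.0218
Decision: reject H₀

Answer: t = 2.4001, reject H₀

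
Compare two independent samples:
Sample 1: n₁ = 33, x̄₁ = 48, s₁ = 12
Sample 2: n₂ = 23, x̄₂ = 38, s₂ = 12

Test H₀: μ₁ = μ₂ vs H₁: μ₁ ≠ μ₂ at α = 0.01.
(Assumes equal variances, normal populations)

Answer: t = 3.0680, reject H₀

Derivation:
Pooled variance: s²_p = [32×12² + 22×12²]/(54) = 144.0000
s_p = 12.0000
SE = s_p×√(1/n₁ + 1/n₂) = 12.0000×√(1/33 + 1/23) = 3.2595
t = (x̄₁ - x̄₂)/SE = (48 - 38)/3.2595 = 3.0680
df = 54, t-critical = ±2.670
Decision: reject H₀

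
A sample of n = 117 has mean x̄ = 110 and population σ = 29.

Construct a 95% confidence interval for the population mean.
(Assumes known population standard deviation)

Confidence level: 95%, α = 0.05
z_0.025 = 1.960
SE = σ/√n = 29/√117 = 2.6811
Margin of error = 1.960 × 2.6811 = 5.2550
CI: x̄ ± margin = 110 ± 5.2550
CI: (104.7450, 115.2550)

Answer: (104.7450, 115.2550)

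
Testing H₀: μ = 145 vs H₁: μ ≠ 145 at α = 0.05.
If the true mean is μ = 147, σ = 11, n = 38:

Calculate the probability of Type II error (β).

Answer: β ≈ 0.7983

Derivation:
SE = σ/√n = 11/√38 = 1.7844
Critical values: μ₀ ± z_0.025×SE = 145 ± 1.960×1.7844
Acceptance region: (141.5026, 148.4974)
Under H₁ (μ = 147): z_high = (148.4974 - 147)/1.7844 = 0.8392, z_low = (141.5026 - 147)/1.7844 = -3.0808
β = P(not reject | H₁) = Φ(0.8392) - Φ(-3.0808) ≈ 0.7983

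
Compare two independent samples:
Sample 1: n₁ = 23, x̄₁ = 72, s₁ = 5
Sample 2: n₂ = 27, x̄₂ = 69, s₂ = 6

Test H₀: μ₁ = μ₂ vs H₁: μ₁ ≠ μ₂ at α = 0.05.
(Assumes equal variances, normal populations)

Pooled variance: s²_p = [22×5² + 26×6²]/(48) = 30.9583
s_p = 5.5640
SE = s_p×√(1/n₁ + 1/n₂) = 5.5640×√(1/23 + 1/27) = 1.5788
t = (x̄₁ - x̄₂)/SE = (72 - 69)/1.5788 = 1.9002
df = 48, t-critical = ±2.011
Decision: fail to reject H₀

Answer: t = 1.9002, fail to reject H₀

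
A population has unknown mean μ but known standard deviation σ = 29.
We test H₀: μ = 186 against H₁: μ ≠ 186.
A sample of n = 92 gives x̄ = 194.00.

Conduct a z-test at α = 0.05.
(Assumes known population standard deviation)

Answer: z = 2.6459, reject H₀

Derivation:
Standard error: SE = σ/√n = 29/√92 = 3.0235
z-statistic: z = (x̄ - μ₀)/SE = (194.00 - 186)/3.0235 = 2.6459
Critical value: ±1.960
p-value = 0.0081
Decision: reject H₀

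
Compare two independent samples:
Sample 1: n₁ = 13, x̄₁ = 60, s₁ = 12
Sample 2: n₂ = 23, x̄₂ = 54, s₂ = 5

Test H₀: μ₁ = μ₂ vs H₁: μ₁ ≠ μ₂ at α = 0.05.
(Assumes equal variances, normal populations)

Pooled variance: s²_p = [12×12² + 22×5²]/(34) = 67.0000
s_p = 8.1854
SE = s_p×√(1/n₁ + 1/n₂) = 8.1854×√(1/13 + 1/23) = 2.8402
t = (x̄₁ - x̄₂)/SE = (60 - 54)/2.8402 = 2.1125
df = 34, t-critical = ±2.032
Decision: reject H₀

Answer: t = 2.1125, reject H₀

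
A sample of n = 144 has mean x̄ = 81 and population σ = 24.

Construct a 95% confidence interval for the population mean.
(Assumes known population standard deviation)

Answer: (77.0800, 84.9200)

Derivation:
Confidence level: 95%, α = 0.05
z_0.025 = 1.960
SE = σ/√n = 24/√144 = 2.0000
Margin of error = 1.960 × 2.0000 = 3.9200
CI: x̄ ± margin = 81 ± 3.9200
CI: (77.0800, 84.9200)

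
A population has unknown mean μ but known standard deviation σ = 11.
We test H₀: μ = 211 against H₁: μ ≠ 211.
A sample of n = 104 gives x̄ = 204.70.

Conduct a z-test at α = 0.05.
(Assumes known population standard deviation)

Answer: z = -5.8409, reject H₀

Derivation:
Standard error: SE = σ/√n = 11/√104 = 1.0786
z-statistic: z = (x̄ - μ₀)/SE = (204.70 - 211)/1.0786 = -5.8409
Critical value: ±1.960
p-value < 0.0001
Decision: reject H₀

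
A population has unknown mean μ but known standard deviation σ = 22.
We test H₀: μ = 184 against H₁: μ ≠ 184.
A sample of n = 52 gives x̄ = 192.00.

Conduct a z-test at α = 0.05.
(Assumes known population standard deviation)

Standard error: SE = σ/√n = 22/√52 = 3.0509
z-statistic: z = (x̄ - μ₀)/SE = (192.00 - 184)/3.0509 = 2.6222
Critical value: ±1.960
p-value = 0.0087
Decision: reject H₀

Answer: z = 2.6222, reject H₀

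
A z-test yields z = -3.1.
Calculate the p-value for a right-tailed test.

Answer: p-value ≈ 0.9990

Derivation:
For z = -3.1:
p = P(Z > -3.1) = 1 - Φ(-3.1) = 0.9990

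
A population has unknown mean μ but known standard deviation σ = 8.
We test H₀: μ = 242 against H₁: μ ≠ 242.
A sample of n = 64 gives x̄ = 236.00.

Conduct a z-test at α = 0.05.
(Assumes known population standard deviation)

Answer: z = -6.0000, reject H₀

Derivation:
Standard error: SE = σ/√n = 8/√64 = 1.0000
z-statistic: z = (x̄ - μ₀)/SE = (236.00 - 242)/1.0000 = -6.0000
Critical value: ±1.960
p-value < 0.0001
Decision: reject H₀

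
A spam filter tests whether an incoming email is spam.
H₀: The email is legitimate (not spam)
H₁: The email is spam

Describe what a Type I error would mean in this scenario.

A Type I error (probability α) occurs when we reject a true H₀.
A Type II error (probability β) occurs when we fail to reject a false H₀.

Answer: Marking a legitimate email as spam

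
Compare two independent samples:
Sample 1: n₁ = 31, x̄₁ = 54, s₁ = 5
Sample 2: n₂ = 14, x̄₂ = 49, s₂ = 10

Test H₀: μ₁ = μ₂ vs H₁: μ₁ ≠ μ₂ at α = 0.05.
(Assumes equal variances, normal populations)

Pooled variance: s²_p = [30×5² + 13×10²]/(43) = 47.6744
s_p = 6.9047
SE = s_p×√(1/n₁ + 1/n₂) = 6.9047×√(1/31 + 1/14) = 2.2233
t = (x̄₁ - x̄₂)/SE = (54 - 49)/2.2233 = 2.2489
df = 43, t-critical = ±2.017
Decision: reject H₀

Answer: t = 2.2489, reject H₀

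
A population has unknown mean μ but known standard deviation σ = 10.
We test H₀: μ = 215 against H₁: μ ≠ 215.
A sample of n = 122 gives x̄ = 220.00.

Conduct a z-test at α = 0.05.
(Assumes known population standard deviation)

Standard error: SE = σ/√n = 10/√122 = 0.9054
z-statistic: z = (x̄ - μ₀)/SE = (220.00 - 215)/0.9054 = 5.5224
Critical value: ±1.960
p-value < 0.0001
Decision: reject H₀

Answer: z = 5.5224, reject H₀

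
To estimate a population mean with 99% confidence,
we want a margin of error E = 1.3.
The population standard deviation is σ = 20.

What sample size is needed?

Answer: n = 1571

Derivation:
z_0.005 = 2.576
n = (z×σ/E)² = (2.576×20/1.3)²
n = 1570.5979
Round up: n = 1571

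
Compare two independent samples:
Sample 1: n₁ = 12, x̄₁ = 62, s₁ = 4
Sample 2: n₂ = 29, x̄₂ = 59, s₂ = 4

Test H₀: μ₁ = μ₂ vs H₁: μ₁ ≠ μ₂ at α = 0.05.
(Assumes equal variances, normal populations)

Answer: t = 2.1850, reject H₀

Derivation:
Pooled variance: s²_p = [11×4² + 28×4²]/(39) = 16.0000
s_p = 4.0000
SE = s_p×√(1/n₁ + 1/n₂) = 4.0000×√(1/12 + 1/29) = 1.3730
t = (x̄₁ - x̄₂)/SE = (62 - 59)/1.3730 = 2.1850
df = 39, t-critical = ±2.023
Decision: reject H₀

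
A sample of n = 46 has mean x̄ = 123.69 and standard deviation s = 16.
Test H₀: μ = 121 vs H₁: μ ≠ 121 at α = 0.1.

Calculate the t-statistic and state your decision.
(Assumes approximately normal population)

Answer: t = 1.1403, fail to reject H₀

Derivation:
df = n - 1 = 45
SE = s/√n = 16/√46 = 2.3591
t = (x̄ - μ₀)/SE = (123.69 - 121)/2.3591 = 1.1403
Critical value: t_{0.05,45} = ±1.679
p-value ≈ 0.2602
Decision: fail to reject H₀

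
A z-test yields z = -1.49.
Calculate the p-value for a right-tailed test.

For z = -1.49:
p = P(Z > -1.49) = 1 - Φ(-1.49) = 0.9319

Answer: p-value ≈ 0.9319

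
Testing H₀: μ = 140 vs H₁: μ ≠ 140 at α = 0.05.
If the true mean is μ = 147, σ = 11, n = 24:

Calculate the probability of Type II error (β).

SE = σ/√n = 11/√24 = 2.2454
Critical values: μ₀ ± z_0.025×SE = 140 ± 1.960×2.2454
Acceptance region: (135.5990, 144.4010)
Under H₁ (μ = 147): z_high = (144.4010 - 147)/2.2454 = -1.1575, z_low = (135.5990 - 147)/2.2454 = -5.0775
β = P(not reject | H₁) = Φ(-1.1575) - Φ(-5.0775) ≈ 0.1235

Answer: β ≈ 0.1235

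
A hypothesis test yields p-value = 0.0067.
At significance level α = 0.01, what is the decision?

Answer: reject H₀

Derivation:
Compare p-value to α:
0.0067 < 0.01
Decision: reject H₀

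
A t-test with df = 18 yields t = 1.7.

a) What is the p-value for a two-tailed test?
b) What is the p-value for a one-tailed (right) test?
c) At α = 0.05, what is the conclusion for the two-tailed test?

Answer: a) 0.1063, b) 0.0532, c) fail to reject H₀

Derivation:
Using t-distribution with df = 18:
a) Two-tailed: p = 2×P(T > 1.7) = 0.1063
b) One-tailed: p = P(T > 1.7) = 0.0532
c) 0.1063 ≥ 0.05, fail to reject H₀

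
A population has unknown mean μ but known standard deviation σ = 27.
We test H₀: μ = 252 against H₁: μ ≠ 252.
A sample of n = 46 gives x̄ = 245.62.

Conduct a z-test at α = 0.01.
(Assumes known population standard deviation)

Answer: z = -1.6027, fail to reject H₀

Derivation:
Standard error: SE = σ/√n = 27/√46 = 3.9809
z-statistic: z = (x̄ - μ₀)/SE = (245.62 - 252)/3.9809 = -1.6027
Critical value: ±2.576
p-value = 0.1090
Decision: fail to reject H₀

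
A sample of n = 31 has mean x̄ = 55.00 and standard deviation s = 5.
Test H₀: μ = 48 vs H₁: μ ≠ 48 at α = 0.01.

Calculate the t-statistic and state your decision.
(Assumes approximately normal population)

Answer: t = 7.7951, reject H₀

Derivation:
df = n - 1 = 30
SE = s/√n = 5/√31 = 0.8980
t = (x̄ - μ₀)/SE = (55.00 - 48)/0.8980 = 7.7951
Critical value: t_{0.005,30} = ±2.750
p-value < 0.0001
Decision: reject H₀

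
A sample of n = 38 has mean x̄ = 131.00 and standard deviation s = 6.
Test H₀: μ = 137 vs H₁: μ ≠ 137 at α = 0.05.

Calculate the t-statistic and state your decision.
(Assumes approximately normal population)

df = n - 1 = 37
SE = s/√n = 6/√38 = 0.9733
t = (x̄ - μ₀)/SE = (131.00 - 137)/0.9733 = -6.1646
Critical value: t_{0.025,37} = ±2.026
p-value < 0.0001
Decision: reject H₀

Answer: t = -6.1646, reject H₀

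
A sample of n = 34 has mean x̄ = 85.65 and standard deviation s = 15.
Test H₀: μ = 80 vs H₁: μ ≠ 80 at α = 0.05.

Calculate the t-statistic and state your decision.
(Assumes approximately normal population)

Answer: t = 2.1963, reject H₀

Derivation:
df = n - 1 = 33
SE = s/√n = 15/√34 = 2.5725
t = (x̄ - μ₀)/SE = (85.65 - 80)/2.5725 = 2.1963
Critical value: t_{0.025,33} = ±2.035
p-value ≈ 0.0352
Decision: reject H₀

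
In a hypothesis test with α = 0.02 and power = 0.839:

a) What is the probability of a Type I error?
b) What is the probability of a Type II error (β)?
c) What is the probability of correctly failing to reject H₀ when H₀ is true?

a) Type I error probability = α = 0.02
b) Power = P(reject H₀ | H₁ true) = 1 - β = 0.839, so Type II error probability = β = 1 - Power = 0.161
c) P(fail to reject H₀ | H₀ true) = 1 - α = 0.98

Answer: a) 0.02, b) 0.161, c) 0.98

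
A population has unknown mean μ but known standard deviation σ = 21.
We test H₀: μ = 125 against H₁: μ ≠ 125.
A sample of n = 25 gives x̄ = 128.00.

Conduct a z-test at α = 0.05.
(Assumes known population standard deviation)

Standard error: SE = σ/√n = 21/√25 = 4.2000
z-statistic: z = (x̄ - μ₀)/SE = (128.00 - 125)/4.2000 = 0.7143
Critical value: ±1.960
p-value = 0.4750
Decision: fail to reject H₀

Answer: z = 0.7143, fail to reject H₀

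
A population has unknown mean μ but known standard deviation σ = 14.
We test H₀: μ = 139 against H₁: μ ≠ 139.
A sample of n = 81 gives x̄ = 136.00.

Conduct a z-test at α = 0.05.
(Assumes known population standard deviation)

Standard error: SE = σ/√n = 14/√81 = 1.5556
z-statistic: z = (x̄ - μ₀)/SE = (136.00 - 139)/1.5556 = -1.9285
Critical value: ±1.960
p-value = 0.0538
Decision: fail to reject H₀

Answer: z = -1.9285, fail to reject H₀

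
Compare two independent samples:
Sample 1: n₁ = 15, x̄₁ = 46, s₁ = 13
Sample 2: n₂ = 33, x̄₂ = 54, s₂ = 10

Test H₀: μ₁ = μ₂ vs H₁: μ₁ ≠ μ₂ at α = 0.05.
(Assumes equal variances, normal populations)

Pooled variance: s²_p = [14×13² + 32×10²]/(46) = 121.0000
s_p = 11.0000
SE = s_p×√(1/n₁ + 1/n₂) = 11.0000×√(1/15 + 1/33) = 3.4254
t = (x̄₁ - x̄₂)/SE = (46 - 54)/3.4254 = -2.3355
df = 46, t-critical = ±2.013
Decision: reject H₀

Answer: t = -2.3355, reject H₀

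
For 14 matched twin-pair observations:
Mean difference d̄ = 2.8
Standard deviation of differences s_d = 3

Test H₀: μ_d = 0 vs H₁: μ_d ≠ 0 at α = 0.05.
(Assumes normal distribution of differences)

Answer: t = 3.4921, reject H₀

Derivation:
df = n - 1 = 13
SE = s_d/√n = 3/√14 = 0.8018
t = d̄/SE = 2.8/0.8018 = 3.4921
Critical value: t_{0.025,13} = ±2.160
p-value ≈ 0.0040
Decision: reject H₀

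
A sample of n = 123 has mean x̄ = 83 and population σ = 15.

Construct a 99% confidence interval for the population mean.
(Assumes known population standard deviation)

Answer: (79.5160, 86.4840)

Derivation:
Confidence level: 99%, α = 0.01
z_0.005 = 2.576
SE = σ/√n = 15/√123 = 1.3525
Margin of error = 2.576 × 1.3525 = 3.4840
CI: x̄ ± margin = 83 ± 3.4840
CI: (79.5160, 86.4840)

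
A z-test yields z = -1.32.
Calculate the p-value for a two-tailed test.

Answer: p-value ≈ 0.1868

Derivation:
For z = -1.32:
p = 2×P(Z > |-1.32|) = 2×(1 - Φ(1.32)) = 0.1868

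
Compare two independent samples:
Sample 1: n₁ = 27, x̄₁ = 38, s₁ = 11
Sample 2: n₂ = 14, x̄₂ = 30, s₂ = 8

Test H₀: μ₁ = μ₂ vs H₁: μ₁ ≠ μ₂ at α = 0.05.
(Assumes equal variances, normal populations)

Answer: t = 2.4051, reject H₀

Derivation:
Pooled variance: s²_p = [26×11² + 13×8²]/(39) = 102.0000
s_p = 10.0995
SE = s_p×√(1/n₁ + 1/n₂) = 10.0995×√(1/27 + 1/14) = 3.3262
t = (x̄₁ - x̄₂)/SE = (38 - 30)/3.3262 = 2.4051
df = 39, t-critical = ±2.023
Decision: reject H₀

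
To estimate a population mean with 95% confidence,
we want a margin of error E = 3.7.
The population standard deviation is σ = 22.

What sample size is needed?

z_0.025 = 1.960
n = (z×σ/E)² = (1.960×22/3.7)²
n = 135.8170
Round up: n = 136

Answer: n = 136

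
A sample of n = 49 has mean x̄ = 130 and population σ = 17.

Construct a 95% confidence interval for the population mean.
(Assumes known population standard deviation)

Confidence level: 95%, α = 0.05
z_0.025 = 1.960
SE = σ/√n = 17/√49 = 2.4286
Margin of error = 1.960 × 2.4286 = 4.7601
CI: x̄ ± margin = 130 ± 4.7601
CI: (125.2399, 134.7601)

Answer: (125.2399, 134.7601)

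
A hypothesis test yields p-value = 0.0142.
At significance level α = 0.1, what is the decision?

Answer: reject H₀

Derivation:
Compare p-value to α:
0.0142 < 0.1
Decision: reject H₀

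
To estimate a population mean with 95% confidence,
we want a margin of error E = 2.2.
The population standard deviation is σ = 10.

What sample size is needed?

Answer: n = 80

Derivation:
z_0.025 = 1.960
n = (z×σ/E)² = (1.960×10/2.2)²
n = 79.3719
Round up: n = 80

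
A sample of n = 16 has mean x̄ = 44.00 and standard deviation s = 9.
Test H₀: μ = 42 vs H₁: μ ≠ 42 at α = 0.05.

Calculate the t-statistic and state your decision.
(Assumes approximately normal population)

Answer: t = 0.8889, fail to reject H₀

Derivation:
df = n - 1 = 15
SE = s/√n = 9/√16 = 2.2500
t = (x̄ - μ₀)/SE = (44.00 - 42)/2.2500 = 0.8889
Critical value: t_{0.025,15} = ±2.131
p-value ≈ 0.3881
Decision: fail to reject H₀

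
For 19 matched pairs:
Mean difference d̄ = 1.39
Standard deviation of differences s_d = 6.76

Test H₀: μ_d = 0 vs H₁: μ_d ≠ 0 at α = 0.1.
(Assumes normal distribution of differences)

Answer: t = 0.8963, fail to reject H₀

Derivation:
df = n - 1 = 18
SE = s_d/√n = 6.76/√19 = 1.5509
t = d̄/SE = 1.39/1.5509 = 0.8963
Critical value: t_{0.05,18} = ±1.734
p-value ≈ 0.3819
Decision: fail to reject H₀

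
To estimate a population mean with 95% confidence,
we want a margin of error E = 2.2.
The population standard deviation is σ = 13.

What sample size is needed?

Answer: n = 135

Derivation:
z_0.025 = 1.960
n = (z×σ/E)² = (1.960×13/2.2)²
n = 134.1385
Round up: n = 135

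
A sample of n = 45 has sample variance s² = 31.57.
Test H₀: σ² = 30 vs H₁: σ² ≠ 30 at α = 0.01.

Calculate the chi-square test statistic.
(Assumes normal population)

df = n - 1 = 44
χ² = (n-1)s²/σ₀² = 44×31.57/30 = 46.3027
Critical values: χ²_{0.995,44} = 23.584, χ²_{0.005,44} = 71.893
Rejection region: χ² < 23.584 or χ² > 71.893
Decision: fail to reject H₀

Answer: χ² = 46.3027, fail to reject H₀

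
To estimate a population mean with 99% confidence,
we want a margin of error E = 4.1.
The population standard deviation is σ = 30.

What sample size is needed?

z_0.005 = 2.576
n = (z×σ/E)² = (2.576×30/4.1)²
n = 355.2765
Round up: n = 356

Answer: n = 356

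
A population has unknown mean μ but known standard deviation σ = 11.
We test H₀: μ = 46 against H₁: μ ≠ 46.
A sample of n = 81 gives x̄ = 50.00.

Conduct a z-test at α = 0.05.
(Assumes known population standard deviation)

Answer: z = 3.2728, reject H₀

Derivation:
Standard error: SE = σ/√n = 11/√81 = 1.2222
z-statistic: z = (x̄ - μ₀)/SE = (50.00 - 46)/1.2222 = 3.2728
Critical value: ±1.960
p-value = 0.0011
Decision: reject H₀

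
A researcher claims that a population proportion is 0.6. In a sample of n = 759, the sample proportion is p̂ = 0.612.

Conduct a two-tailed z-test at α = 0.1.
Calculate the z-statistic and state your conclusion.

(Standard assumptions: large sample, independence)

Answer: z = 0.6748, fail to reject H₀

Derivation:
H₀: p = 0.6, H₁: p ≠ 0.6
Standard error: SE = √(p₀(1-p₀)/n) = √(0.6×0.4/759) = 0.017782
z-statistic: z = (p̂ - p₀)/SE = (0.612 - 0.6)/0.017782 = 0.6748
Critical value: z_0.05 = ±1.645
p-value = 0.4998
Decision: fail to reject H₀ at α = 0.1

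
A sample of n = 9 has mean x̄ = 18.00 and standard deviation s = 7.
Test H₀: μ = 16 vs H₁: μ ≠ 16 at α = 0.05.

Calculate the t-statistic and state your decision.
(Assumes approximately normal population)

Answer: t = 0.8572, fail to reject H₀

Derivation:
df = n - 1 = 8
SE = s/√n = 7/√9 = 2.3333
t = (x̄ - μ₀)/SE = (18.00 - 16)/2.3333 = 0.8572
Critical value: t_{0.025,8} = ±2.306
p-value ≈ 0.4163
Decision: fail to reject H₀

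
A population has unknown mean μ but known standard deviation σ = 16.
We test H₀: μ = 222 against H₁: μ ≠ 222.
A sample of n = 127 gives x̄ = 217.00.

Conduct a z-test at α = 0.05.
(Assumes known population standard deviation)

Standard error: SE = σ/√n = 16/√127 = 1.4198
z-statistic: z = (x̄ - μ₀)/SE = (217.00 - 222)/1.4198 = -3.5216
Critical value: ±1.960
p-value = 0.0004
Decision: reject H₀

Answer: z = -3.5216, reject H₀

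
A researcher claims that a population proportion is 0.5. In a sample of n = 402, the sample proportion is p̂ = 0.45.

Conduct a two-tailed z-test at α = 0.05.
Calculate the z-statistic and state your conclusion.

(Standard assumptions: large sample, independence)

Answer: z = -2.0050, reject H₀

Derivation:
H₀: p = 0.5, H₁: p ≠ 0.5
Standard error: SE = √(p₀(1-p₀)/n) = √(0.5×0.5/402) = 0.024938
z-statistic: z = (p̂ - p₀)/SE = (0.45 - 0.5)/0.024938 = -2.0050
Critical value: z_0.025 = ±1.960
p-value = 0.0450
Decision: reject H₀ at α = 0.05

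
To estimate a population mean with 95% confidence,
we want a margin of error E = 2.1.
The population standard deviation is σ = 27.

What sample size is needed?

Answer: n = 636

Derivation:
z_0.025 = 1.960
n = (z×σ/E)² = (1.960×27/2.1)²
n = 635.0400
Round up: n = 636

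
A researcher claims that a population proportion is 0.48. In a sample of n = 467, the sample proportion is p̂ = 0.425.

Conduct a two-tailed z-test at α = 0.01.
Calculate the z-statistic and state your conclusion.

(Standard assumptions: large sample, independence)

H₀: p = 0.48, H₁: p ≠ 0.48
Standard error: SE = √(p₀(1-p₀)/n) = √(0.48×0.52/467) = 0.023119
z-statistic: z = (p̂ - p₀)/SE = (0.425 - 0.48)/0.023119 = -2.3790
Critical value: z_0.005 = ±2.576
p-value = 0.0174
Decision: fail to reject H₀ at α = 0.01

Answer: z = -2.3790, fail to reject H₀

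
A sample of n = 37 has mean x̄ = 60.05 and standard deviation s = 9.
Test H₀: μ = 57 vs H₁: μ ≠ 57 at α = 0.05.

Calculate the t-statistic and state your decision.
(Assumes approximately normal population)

Answer: t = 2.0614, reject H₀

Derivation:
df = n - 1 = 36
SE = s/√n = 9/√37 = 1.4796
t = (x̄ - μ₀)/SE = (60.05 - 57)/1.4796 = 2.0614
Critical value: t_{0.025,36} = ±2.028
p-value ≈ 0.0465
Decision: reject H₀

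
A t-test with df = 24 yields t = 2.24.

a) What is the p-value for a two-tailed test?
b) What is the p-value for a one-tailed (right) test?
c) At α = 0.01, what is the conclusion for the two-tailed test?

Using t-distribution with df = 24:
a) Two-tailed: p = 2×P(T > 2.24) = 0.0346
b) One-tailed: p = P(T > 2.24) = 0.0173
c) 0.0346 ≥ 0.01, fail to reject H₀

Answer: a) 0.0346, b) 0.0173, c) fail to reject H₀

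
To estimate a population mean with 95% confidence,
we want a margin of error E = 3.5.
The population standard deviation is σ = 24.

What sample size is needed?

Answer: n = 181

Derivation:
z_0.025 = 1.960
n = (z×σ/E)² = (1.960×24/3.5)²
n = 180.6336
Round up: n = 181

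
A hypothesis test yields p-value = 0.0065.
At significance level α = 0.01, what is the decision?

Compare p-value to α:
0.0065 < 0.01
Decision: reject H₀

Answer: reject H₀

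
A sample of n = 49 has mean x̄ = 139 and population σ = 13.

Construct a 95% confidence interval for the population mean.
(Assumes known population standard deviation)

Confidence level: 95%, α = 0.05
z_0.025 = 1.960
SE = σ/√n = 13/√49 = 1.8571
Margin of error = 1.960 × 1.8571 = 3.6399
CI: x̄ ± margin = 139 ± 3.6399
CI: (135.3601, 142.6399)

Answer: (135.3601, 142.6399)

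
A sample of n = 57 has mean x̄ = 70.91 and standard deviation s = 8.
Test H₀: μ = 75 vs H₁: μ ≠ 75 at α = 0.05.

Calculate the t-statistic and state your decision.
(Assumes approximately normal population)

Answer: t = -3.8599, reject H₀

Derivation:
df = n - 1 = 56
SE = s/√n = 8/√57 = 1.0596
t = (x̄ - μ₀)/SE = (70.91 - 75)/1.0596 = -3.8599
Critical value: t_{0.025,56} = ±2.003
p-value ≈ 0.0003
Decision: reject H₀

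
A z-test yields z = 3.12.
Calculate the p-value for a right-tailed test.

For z = 3.12:
p = P(Z > 3.12) = 1 - Φ(3.12) = 0.0009

Answer: p-value ≈ 0.0009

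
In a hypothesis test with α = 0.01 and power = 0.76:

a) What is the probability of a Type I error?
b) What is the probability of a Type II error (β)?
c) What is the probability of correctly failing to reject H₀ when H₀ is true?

Answer: a) 0.01, b) 0.24, c) 0.99

Derivation:
a) Type I error probability = α = 0.01
b) Power = P(reject H₀ | H₁ true) = 1 - β = 0.76, so Type II error probability = β = 1 - Power = 0.24
c) P(fail to reject H₀ | H₀ true) = 1 - α = 0.99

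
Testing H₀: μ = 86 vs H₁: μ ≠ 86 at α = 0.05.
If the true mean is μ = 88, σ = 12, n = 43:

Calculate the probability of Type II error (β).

Answer: β ≈ 0.8059

Derivation:
SE = σ/√n = 12/√43 = 1.8300
Critical values: μ₀ ± z_0.025×SE = 86 ± 1.960×1.8300
Acceptance region: (82.4132, 89.5868)
Under H₁ (μ = 88): z_high = (89.5868 - 88)/1.8300 = 0.8671, z_low = (82.4132 - 88)/1.8300 = -3.0529
β = P(not reject | H₁) = Φ(0.8671) - Φ(-3.0529) ≈ 0.8059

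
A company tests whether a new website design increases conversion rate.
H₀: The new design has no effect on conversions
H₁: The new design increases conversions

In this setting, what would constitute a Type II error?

Type I error (α): Rejecting H₀ when H₀ is true
Type II error (β): Failing to reject H₀ when H₁ is true

Answer: Keeping the old design when the new one would have increased conversions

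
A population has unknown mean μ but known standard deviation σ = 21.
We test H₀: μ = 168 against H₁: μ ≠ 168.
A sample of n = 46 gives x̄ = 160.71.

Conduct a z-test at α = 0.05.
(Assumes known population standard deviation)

Answer: z = -2.3544, reject H₀

Derivation:
Standard error: SE = σ/√n = 21/√46 = 3.0963
z-statistic: z = (x̄ - μ₀)/SE = (160.71 - 168)/3.0963 = -2.3544
Critical value: ±1.960
p-value = 0.0186
Decision: reject H₀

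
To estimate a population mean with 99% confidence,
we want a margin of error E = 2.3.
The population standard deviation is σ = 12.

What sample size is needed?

Answer: n = 181

Derivation:
z_0.005 = 2.576
n = (z×σ/E)² = (2.576×12/2.3)²
n = 180.6336
Round up: n = 181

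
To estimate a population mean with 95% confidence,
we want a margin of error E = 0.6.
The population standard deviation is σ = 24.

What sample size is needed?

z_0.025 = 1.960
n = (z×σ/E)² = (1.960×24/0.6)²
n = 6146.5600
Round up: n = 6147

Answer: n = 6147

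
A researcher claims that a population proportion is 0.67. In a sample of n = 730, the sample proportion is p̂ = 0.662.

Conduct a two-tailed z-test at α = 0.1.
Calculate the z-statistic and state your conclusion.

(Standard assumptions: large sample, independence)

Answer: z = -0.4597, fail to reject H₀

Derivation:
H₀: p = 0.67, H₁: p ≠ 0.67
Standard error: SE = √(p₀(1-p₀)/n) = √(0.67×0.33/730) = 0.017403
z-statistic: z = (p̂ - p₀)/SE = (0.662 - 0.67)/0.017403 = -0.4597
Critical value: z_0.05 = ±1.645
p-value = 0.6457
Decision: fail to reject H₀ at α = 0.1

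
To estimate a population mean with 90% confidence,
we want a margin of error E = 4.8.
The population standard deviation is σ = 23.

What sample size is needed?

z_0.05 = 1.645
n = (z×σ/E)² = (1.645×23/4.8)²
n = 62.1305
Round up: n = 63

Answer: n = 63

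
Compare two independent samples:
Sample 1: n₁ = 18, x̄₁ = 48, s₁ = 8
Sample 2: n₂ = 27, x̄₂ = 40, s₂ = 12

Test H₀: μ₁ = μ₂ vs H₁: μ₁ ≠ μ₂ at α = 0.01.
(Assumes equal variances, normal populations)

Pooled variance: s²_p = [17×8² + 26×12²]/(43) = 112.3721
s_p = 10.6006
SE = s_p×√(1/n₁ + 1/n₂) = 10.6006×√(1/18 + 1/27) = 3.2257
t = (x̄₁ - x̄₂)/SE = (48 - 40)/3.2257 = 2.4801
df = 43, t-critical = ±2.695
Decision: fail to reject H₀

Answer: t = 2.4801, fail to reject H₀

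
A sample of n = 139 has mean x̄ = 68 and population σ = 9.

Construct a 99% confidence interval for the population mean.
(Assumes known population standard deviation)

Confidence level: 99%, α = 0.01
z_0.005 = 2.576
SE = σ/√n = 9/√139 = 0.7634
Margin of error = 2.576 × 0.7634 = 1.9665
CI: x̄ ± margin = 68 ± 1.9665
CI: (66.0335, 69.9665)

Answer: (66.0335, 69.9665)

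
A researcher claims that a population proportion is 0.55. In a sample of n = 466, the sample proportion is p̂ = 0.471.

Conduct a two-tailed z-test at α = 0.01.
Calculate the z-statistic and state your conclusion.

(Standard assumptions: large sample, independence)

H₀: p = 0.55, H₁: p ≠ 0.55
Standard error: SE = √(p₀(1-p₀)/n) = √(0.55×0.45/466) = 0.023046
z-statistic: z = (p̂ - p₀)/SE = (0.471 - 0.55)/0.023046 = -3.4279
Critical value: z_0.005 = ±2.576
p-value = 0.0006
Decision: reject H₀ at α = 0.01

Answer: z = -3.4279, reject H₀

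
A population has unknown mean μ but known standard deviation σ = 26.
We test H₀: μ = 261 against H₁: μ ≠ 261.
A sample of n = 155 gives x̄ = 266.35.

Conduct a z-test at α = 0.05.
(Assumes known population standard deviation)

Answer: z = 2.5618, reject H₀

Derivation:
Standard error: SE = σ/√n = 26/√155 = 2.0884
z-statistic: z = (x̄ - μ₀)/SE = (266.35 - 261)/2.0884 = 2.5618
Critical value: ±1.960
p-value = 0.0104
Decision: reject H₀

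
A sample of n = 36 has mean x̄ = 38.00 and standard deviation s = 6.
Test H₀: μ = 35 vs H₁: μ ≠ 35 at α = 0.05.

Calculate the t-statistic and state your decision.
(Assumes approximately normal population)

Answer: t = 3.0000, reject H₀

Derivation:
df = n - 1 = 35
SE = s/√n = 6/√36 = 1.0000
t = (x̄ - μ₀)/SE = (38.00 - 35)/1.0000 = 3.0000
Critical value: t_{0.025,35} = ±2.030
p-value ≈ 0.0049
Decision: reject H₀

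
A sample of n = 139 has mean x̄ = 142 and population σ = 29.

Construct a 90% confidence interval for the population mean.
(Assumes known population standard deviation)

Answer: (137.9538, 146.0462)

Derivation:
Confidence level: 90%, α = 0.1
z_0.05 = 1.645
SE = σ/√n = 29/√139 = 2.4597
Margin of error = 1.645 × 2.4597 = 4.0462
CI: x̄ ± margin = 142 ± 4.0462
CI: (137.9538, 146.0462)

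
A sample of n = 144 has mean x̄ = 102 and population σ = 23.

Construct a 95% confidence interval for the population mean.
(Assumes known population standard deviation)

Answer: (98.2433, 105.7567)

Derivation:
Confidence level: 95%, α = 0.05
z_0.025 = 1.960
SE = σ/√n = 23/√144 = 1.9167
Margin of error = 1.960 × 1.9167 = 3.7567
CI: x̄ ± margin = 102 ± 3.7567
CI: (98.2433, 105.7567)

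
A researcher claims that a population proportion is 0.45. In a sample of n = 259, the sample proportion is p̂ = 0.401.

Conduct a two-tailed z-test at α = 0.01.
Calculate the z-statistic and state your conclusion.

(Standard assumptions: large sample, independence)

Answer: z = -1.5851, fail to reject H₀

Derivation:
H₀: p = 0.45, H₁: p ≠ 0.45
Standard error: SE = √(p₀(1-p₀)/n) = √(0.45×0.55/259) = 0.030913
z-statistic: z = (p̂ - p₀)/SE = (0.401 - 0.45)/0.030913 = -1.5851
Critical value: z_0.005 = ±2.576
p-value = 0.1129
Decision: fail to reject H₀ at α = 0.01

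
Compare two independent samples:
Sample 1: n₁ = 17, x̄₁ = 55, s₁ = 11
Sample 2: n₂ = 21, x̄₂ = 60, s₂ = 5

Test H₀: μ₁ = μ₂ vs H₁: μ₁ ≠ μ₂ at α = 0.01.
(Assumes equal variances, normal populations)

Pooled variance: s²_p = [16×11² + 20×5²]/(36) = 67.6667
s_p = 8.2260
SE = s_p×√(1/n₁ + 1/n₂) = 8.2260×√(1/17 + 1/21) = 2.6838
t = (x̄₁ - x̄₂)/SE = (55 - 60)/2.6838 = -1.8630
df = 36, t-critical = ±2.719
Decision: fail to reject H₀

Answer: t = -1.8630, fail to reject H₀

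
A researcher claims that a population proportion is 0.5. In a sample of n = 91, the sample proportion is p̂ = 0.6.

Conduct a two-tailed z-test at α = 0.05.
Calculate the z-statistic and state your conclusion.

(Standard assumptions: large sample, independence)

Answer: z = 1.9079, fail to reject H₀

Derivation:
H₀: p = 0.5, H₁: p ≠ 0.5
Standard error: SE = √(p₀(1-p₀)/n) = √(0.5×0.5/91) = 0.052414
z-statistic: z = (p̂ - p₀)/SE = (0.6 - 0.5)/0.052414 = 1.9079
Critical value: z_0.025 = ±1.960
p-value = 0.0564
Decision: fail to reject H₀ at α = 0.05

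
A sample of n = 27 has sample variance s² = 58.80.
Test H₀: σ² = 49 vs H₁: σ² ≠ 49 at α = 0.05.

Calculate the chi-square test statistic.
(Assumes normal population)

Answer: χ² = 31.2000, fail to reject H₀

Derivation:
df = n - 1 = 26
χ² = (n-1)s²/σ₀² = 26×58.80/49 = 31.2000
Critical values: χ²_{0.975,26} = 13.844, χ²_{0.025,26} = 41.923
Rejection region: χ² < 13.844 or χ² > 41.923
Decision: fail to reject H₀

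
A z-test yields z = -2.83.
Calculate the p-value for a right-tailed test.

For z = -2.83:
p = P(Z > -2.83) = 1 - Φ(-2.83) = 0.9977

Answer: p-value ≈ 0.9977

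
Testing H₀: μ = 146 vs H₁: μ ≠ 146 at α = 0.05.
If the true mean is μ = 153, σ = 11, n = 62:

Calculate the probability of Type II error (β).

SE = σ/√n = 11/√62 = 1.3970
Critical values: μ₀ ± z_0.025×SE = 146 ± 1.960×1.3970
Acceptance region: (143.2619, 148.7381)
Under H₁ (μ = 153): z_high = (148.7381 - 153)/1.3970 = -3.0508, z_low = (143.2619 - 153)/1.3970 = -6.9707
β = P(not reject | H₁) = Φ(-3.0508) - Φ(-6.9707) ≈ 0.0011

Answer: β ≈ 0.0011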